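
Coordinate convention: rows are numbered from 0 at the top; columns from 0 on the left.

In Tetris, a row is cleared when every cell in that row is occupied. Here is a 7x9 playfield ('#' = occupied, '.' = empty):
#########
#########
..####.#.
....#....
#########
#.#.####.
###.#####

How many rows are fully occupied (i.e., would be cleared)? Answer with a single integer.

Answer: 3

Derivation:
Check each row:
  row 0: 0 empty cells -> FULL (clear)
  row 1: 0 empty cells -> FULL (clear)
  row 2: 4 empty cells -> not full
  row 3: 8 empty cells -> not full
  row 4: 0 empty cells -> FULL (clear)
  row 5: 3 empty cells -> not full
  row 6: 1 empty cell -> not full
Total rows cleared: 3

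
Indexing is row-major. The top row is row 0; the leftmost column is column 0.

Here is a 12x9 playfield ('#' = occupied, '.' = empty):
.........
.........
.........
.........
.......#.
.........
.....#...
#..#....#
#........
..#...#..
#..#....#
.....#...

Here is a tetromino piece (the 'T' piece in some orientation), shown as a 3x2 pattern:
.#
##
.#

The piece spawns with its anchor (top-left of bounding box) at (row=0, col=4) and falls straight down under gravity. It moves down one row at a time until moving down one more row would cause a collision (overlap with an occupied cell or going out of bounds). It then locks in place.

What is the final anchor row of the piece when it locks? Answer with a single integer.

Answer: 3

Derivation:
Spawn at (row=0, col=4). Try each row:
  row 0: fits
  row 1: fits
  row 2: fits
  row 3: fits
  row 4: blocked -> lock at row 3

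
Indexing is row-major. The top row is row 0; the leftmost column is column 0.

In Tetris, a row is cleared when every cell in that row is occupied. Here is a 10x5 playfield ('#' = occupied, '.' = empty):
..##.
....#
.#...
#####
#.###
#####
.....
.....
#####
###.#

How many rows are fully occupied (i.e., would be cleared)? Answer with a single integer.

Answer: 3

Derivation:
Check each row:
  row 0: 3 empty cells -> not full
  row 1: 4 empty cells -> not full
  row 2: 4 empty cells -> not full
  row 3: 0 empty cells -> FULL (clear)
  row 4: 1 empty cell -> not full
  row 5: 0 empty cells -> FULL (clear)
  row 6: 5 empty cells -> not full
  row 7: 5 empty cells -> not full
  row 8: 0 empty cells -> FULL (clear)
  row 9: 1 empty cell -> not full
Total rows cleared: 3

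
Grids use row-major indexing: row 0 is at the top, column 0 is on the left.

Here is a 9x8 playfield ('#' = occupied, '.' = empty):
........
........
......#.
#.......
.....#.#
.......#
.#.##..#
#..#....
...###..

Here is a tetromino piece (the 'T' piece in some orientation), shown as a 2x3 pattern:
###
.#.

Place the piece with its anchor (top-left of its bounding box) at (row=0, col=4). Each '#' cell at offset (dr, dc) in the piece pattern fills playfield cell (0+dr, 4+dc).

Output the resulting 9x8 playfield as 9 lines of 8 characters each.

Answer: ....###.
.....#..
......#.
#.......
.....#.#
.......#
.#.##..#
#..#....
...###..

Derivation:
Fill (0+0,4+0) = (0,4)
Fill (0+0,4+1) = (0,5)
Fill (0+0,4+2) = (0,6)
Fill (0+1,4+1) = (1,5)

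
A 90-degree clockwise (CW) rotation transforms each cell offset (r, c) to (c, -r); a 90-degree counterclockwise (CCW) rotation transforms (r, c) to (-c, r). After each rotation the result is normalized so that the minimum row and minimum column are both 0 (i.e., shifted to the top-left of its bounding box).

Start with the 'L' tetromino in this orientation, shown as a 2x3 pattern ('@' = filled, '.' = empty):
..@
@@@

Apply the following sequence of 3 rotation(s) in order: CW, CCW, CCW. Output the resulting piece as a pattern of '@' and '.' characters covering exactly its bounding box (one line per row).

Answer: @@
.@
.@

Derivation:
Start:
..@
@@@
After rotation 1 (CW):
@.
@.
@@
After rotation 2 (CCW):
..@
@@@
After rotation 3 (CCW):
@@
.@
.@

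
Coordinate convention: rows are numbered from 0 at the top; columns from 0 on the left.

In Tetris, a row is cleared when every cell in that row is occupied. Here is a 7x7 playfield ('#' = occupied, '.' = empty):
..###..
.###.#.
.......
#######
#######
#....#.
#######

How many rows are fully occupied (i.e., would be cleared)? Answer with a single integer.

Answer: 3

Derivation:
Check each row:
  row 0: 4 empty cells -> not full
  row 1: 3 empty cells -> not full
  row 2: 7 empty cells -> not full
  row 3: 0 empty cells -> FULL (clear)
  row 4: 0 empty cells -> FULL (clear)
  row 5: 5 empty cells -> not full
  row 6: 0 empty cells -> FULL (clear)
Total rows cleared: 3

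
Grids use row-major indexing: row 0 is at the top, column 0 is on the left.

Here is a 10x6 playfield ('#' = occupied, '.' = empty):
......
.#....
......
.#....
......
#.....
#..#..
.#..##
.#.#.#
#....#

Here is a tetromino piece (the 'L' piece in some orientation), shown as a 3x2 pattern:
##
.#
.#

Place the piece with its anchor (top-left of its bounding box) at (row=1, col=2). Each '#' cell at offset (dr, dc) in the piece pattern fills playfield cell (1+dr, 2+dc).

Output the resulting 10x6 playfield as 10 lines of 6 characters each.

Answer: ......
.###..
...#..
.#.#..
......
#.....
#..#..
.#..##
.#.#.#
#....#

Derivation:
Fill (1+0,2+0) = (1,2)
Fill (1+0,2+1) = (1,3)
Fill (1+1,2+1) = (2,3)
Fill (1+2,2+1) = (3,3)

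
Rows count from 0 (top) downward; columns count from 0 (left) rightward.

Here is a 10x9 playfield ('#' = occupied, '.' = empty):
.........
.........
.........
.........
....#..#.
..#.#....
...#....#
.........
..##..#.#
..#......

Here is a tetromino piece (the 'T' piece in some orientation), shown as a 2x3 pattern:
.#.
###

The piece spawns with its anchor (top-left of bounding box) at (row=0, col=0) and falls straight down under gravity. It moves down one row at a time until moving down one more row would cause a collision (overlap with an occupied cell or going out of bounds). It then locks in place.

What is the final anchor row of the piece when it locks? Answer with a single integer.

Spawn at (row=0, col=0). Try each row:
  row 0: fits
  row 1: fits
  row 2: fits
  row 3: fits
  row 4: blocked -> lock at row 3

Answer: 3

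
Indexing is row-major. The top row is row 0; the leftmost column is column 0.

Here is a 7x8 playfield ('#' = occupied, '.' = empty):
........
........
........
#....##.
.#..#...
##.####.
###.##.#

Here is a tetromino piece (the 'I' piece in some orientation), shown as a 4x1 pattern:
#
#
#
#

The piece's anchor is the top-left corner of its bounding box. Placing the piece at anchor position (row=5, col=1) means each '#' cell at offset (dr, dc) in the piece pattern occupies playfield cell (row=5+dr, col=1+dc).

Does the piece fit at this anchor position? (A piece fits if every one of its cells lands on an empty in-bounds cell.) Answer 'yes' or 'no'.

Answer: no

Derivation:
Check each piece cell at anchor (5, 1):
  offset (0,0) -> (5,1): occupied ('#') -> FAIL
  offset (1,0) -> (6,1): occupied ('#') -> FAIL
  offset (2,0) -> (7,1): out of bounds -> FAIL
  offset (3,0) -> (8,1): out of bounds -> FAIL
All cells valid: no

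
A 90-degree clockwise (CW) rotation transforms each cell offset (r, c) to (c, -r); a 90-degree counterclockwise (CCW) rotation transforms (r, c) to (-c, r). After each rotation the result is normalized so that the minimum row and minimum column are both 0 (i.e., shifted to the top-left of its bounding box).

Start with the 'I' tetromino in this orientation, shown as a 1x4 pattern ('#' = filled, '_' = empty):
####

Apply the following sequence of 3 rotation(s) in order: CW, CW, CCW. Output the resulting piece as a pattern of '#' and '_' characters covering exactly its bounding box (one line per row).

Answer: #
#
#
#

Derivation:
Start:
####
After rotation 1 (CW):
#
#
#
#
After rotation 2 (CW):
####
After rotation 3 (CCW):
#
#
#
#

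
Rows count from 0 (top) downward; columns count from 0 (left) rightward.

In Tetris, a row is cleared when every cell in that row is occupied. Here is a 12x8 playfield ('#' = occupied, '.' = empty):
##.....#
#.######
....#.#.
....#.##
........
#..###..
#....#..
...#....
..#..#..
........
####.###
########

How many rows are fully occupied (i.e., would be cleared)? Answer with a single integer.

Check each row:
  row 0: 5 empty cells -> not full
  row 1: 1 empty cell -> not full
  row 2: 6 empty cells -> not full
  row 3: 5 empty cells -> not full
  row 4: 8 empty cells -> not full
  row 5: 4 empty cells -> not full
  row 6: 6 empty cells -> not full
  row 7: 7 empty cells -> not full
  row 8: 6 empty cells -> not full
  row 9: 8 empty cells -> not full
  row 10: 1 empty cell -> not full
  row 11: 0 empty cells -> FULL (clear)
Total rows cleared: 1

Answer: 1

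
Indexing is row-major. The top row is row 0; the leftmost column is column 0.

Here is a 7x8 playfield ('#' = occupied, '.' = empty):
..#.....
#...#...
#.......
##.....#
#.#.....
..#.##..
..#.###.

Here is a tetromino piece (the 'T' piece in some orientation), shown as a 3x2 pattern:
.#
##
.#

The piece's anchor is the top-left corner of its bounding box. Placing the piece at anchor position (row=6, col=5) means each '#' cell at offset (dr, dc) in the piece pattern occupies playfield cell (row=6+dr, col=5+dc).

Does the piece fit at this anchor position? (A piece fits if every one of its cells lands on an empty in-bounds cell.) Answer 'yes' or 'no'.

Answer: no

Derivation:
Check each piece cell at anchor (6, 5):
  offset (0,1) -> (6,6): occupied ('#') -> FAIL
  offset (1,0) -> (7,5): out of bounds -> FAIL
  offset (1,1) -> (7,6): out of bounds -> FAIL
  offset (2,1) -> (8,6): out of bounds -> FAIL
All cells valid: no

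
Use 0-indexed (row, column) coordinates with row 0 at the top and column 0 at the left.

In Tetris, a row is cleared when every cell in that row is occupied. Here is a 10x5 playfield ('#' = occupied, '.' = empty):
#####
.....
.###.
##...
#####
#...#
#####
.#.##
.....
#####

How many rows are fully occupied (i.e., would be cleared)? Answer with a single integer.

Check each row:
  row 0: 0 empty cells -> FULL (clear)
  row 1: 5 empty cells -> not full
  row 2: 2 empty cells -> not full
  row 3: 3 empty cells -> not full
  row 4: 0 empty cells -> FULL (clear)
  row 5: 3 empty cells -> not full
  row 6: 0 empty cells -> FULL (clear)
  row 7: 2 empty cells -> not full
  row 8: 5 empty cells -> not full
  row 9: 0 empty cells -> FULL (clear)
Total rows cleared: 4

Answer: 4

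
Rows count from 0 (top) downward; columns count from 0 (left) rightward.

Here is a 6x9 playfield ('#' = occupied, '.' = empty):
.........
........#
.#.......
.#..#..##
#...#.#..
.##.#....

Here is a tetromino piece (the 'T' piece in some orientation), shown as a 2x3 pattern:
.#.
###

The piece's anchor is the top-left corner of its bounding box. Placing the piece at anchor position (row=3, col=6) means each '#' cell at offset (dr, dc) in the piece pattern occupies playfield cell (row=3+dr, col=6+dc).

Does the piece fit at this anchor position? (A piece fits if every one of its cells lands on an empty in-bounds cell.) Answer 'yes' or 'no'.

Answer: no

Derivation:
Check each piece cell at anchor (3, 6):
  offset (0,1) -> (3,7): occupied ('#') -> FAIL
  offset (1,0) -> (4,6): occupied ('#') -> FAIL
  offset (1,1) -> (4,7): empty -> OK
  offset (1,2) -> (4,8): empty -> OK
All cells valid: no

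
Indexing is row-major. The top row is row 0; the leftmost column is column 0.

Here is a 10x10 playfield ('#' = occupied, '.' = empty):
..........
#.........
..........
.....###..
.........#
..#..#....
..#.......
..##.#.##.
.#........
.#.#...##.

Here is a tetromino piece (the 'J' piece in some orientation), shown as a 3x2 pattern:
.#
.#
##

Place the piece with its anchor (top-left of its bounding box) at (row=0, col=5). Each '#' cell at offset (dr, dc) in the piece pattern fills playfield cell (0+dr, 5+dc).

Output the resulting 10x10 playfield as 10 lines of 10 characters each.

Answer: ......#...
#.....#...
.....##...
.....###..
.........#
..#..#....
..#.......
..##.#.##.
.#........
.#.#...##.

Derivation:
Fill (0+0,5+1) = (0,6)
Fill (0+1,5+1) = (1,6)
Fill (0+2,5+0) = (2,5)
Fill (0+2,5+1) = (2,6)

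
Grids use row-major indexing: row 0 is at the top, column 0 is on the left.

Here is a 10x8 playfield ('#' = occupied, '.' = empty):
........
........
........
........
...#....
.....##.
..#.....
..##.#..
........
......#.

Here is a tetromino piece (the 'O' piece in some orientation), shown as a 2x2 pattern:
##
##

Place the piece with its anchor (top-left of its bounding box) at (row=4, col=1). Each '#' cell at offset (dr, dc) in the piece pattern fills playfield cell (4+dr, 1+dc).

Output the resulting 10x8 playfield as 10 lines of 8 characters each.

Fill (4+0,1+0) = (4,1)
Fill (4+0,1+1) = (4,2)
Fill (4+1,1+0) = (5,1)
Fill (4+1,1+1) = (5,2)

Answer: ........
........
........
........
.###....
.##..##.
..#.....
..##.#..
........
......#.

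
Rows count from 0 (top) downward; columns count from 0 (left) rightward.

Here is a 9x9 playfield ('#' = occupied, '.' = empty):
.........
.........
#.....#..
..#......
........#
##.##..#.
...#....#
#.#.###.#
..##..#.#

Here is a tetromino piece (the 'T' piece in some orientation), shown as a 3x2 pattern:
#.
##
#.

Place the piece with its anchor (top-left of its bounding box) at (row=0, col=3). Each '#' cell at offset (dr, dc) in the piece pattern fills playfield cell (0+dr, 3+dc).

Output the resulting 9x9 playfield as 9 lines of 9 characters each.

Fill (0+0,3+0) = (0,3)
Fill (0+1,3+0) = (1,3)
Fill (0+1,3+1) = (1,4)
Fill (0+2,3+0) = (2,3)

Answer: ...#.....
...##....
#..#..#..
..#......
........#
##.##..#.
...#....#
#.#.###.#
..##..#.#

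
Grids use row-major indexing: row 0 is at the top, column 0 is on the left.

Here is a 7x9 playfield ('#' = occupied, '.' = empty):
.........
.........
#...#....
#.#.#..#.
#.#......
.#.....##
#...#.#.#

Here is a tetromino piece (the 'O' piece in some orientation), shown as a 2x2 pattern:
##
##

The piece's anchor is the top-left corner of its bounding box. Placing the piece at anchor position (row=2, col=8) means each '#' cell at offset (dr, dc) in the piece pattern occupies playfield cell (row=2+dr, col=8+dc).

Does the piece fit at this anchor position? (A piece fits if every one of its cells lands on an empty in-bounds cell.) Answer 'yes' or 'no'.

Answer: no

Derivation:
Check each piece cell at anchor (2, 8):
  offset (0,0) -> (2,8): empty -> OK
  offset (0,1) -> (2,9): out of bounds -> FAIL
  offset (1,0) -> (3,8): empty -> OK
  offset (1,1) -> (3,9): out of bounds -> FAIL
All cells valid: no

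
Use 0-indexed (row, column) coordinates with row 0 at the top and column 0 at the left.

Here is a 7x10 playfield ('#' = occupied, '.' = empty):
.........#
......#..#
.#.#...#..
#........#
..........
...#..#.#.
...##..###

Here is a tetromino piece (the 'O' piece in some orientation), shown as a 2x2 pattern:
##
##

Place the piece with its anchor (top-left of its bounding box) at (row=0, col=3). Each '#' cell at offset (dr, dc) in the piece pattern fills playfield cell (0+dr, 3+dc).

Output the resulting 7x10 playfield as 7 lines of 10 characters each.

Fill (0+0,3+0) = (0,3)
Fill (0+0,3+1) = (0,4)
Fill (0+1,3+0) = (1,3)
Fill (0+1,3+1) = (1,4)

Answer: ...##....#
...##.#..#
.#.#...#..
#........#
..........
...#..#.#.
...##..###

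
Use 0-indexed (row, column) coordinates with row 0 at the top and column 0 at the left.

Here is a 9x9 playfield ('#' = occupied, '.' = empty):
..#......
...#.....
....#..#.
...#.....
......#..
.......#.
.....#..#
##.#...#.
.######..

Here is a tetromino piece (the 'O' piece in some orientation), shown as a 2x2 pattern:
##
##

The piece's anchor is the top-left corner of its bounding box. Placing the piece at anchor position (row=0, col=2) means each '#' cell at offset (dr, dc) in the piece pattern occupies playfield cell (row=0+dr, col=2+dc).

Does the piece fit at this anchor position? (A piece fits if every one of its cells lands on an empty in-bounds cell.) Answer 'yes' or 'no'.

Check each piece cell at anchor (0, 2):
  offset (0,0) -> (0,2): occupied ('#') -> FAIL
  offset (0,1) -> (0,3): empty -> OK
  offset (1,0) -> (1,2): empty -> OK
  offset (1,1) -> (1,3): occupied ('#') -> FAIL
All cells valid: no

Answer: no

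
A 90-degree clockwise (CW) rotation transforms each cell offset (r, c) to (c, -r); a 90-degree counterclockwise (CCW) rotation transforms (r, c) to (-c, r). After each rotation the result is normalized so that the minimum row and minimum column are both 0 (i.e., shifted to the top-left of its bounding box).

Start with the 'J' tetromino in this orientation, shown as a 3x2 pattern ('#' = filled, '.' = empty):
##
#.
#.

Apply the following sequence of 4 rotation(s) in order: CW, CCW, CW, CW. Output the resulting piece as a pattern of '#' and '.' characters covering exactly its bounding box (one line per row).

Start:
##
#.
#.
After rotation 1 (CW):
###
..#
After rotation 2 (CCW):
##
#.
#.
After rotation 3 (CW):
###
..#
After rotation 4 (CW):
.#
.#
##

Answer: .#
.#
##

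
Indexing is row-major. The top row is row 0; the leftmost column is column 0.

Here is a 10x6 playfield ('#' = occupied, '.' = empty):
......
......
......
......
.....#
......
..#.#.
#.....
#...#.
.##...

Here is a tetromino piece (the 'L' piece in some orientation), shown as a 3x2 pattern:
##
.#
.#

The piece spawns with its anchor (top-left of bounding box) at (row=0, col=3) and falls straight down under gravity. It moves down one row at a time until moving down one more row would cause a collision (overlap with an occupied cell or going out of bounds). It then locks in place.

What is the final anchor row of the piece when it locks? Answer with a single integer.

Spawn at (row=0, col=3). Try each row:
  row 0: fits
  row 1: fits
  row 2: fits
  row 3: fits
  row 4: blocked -> lock at row 3

Answer: 3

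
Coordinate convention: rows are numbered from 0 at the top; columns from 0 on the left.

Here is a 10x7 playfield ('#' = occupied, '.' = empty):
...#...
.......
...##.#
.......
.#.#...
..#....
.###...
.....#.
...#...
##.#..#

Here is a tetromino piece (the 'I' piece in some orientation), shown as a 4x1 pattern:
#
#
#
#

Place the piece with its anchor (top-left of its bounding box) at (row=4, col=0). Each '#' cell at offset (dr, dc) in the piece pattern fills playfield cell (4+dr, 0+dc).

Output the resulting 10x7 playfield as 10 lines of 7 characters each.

Answer: ...#...
.......
...##.#
.......
##.#...
#.#....
####...
#....#.
...#...
##.#..#

Derivation:
Fill (4+0,0+0) = (4,0)
Fill (4+1,0+0) = (5,0)
Fill (4+2,0+0) = (6,0)
Fill (4+3,0+0) = (7,0)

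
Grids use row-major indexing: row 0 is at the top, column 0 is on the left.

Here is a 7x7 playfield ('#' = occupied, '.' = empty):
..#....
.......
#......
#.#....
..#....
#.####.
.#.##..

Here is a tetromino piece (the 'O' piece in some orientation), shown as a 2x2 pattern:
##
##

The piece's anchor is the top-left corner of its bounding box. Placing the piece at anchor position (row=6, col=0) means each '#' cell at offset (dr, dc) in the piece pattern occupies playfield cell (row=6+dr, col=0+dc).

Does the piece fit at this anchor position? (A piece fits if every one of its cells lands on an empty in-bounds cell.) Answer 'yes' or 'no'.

Answer: no

Derivation:
Check each piece cell at anchor (6, 0):
  offset (0,0) -> (6,0): empty -> OK
  offset (0,1) -> (6,1): occupied ('#') -> FAIL
  offset (1,0) -> (7,0): out of bounds -> FAIL
  offset (1,1) -> (7,1): out of bounds -> FAIL
All cells valid: no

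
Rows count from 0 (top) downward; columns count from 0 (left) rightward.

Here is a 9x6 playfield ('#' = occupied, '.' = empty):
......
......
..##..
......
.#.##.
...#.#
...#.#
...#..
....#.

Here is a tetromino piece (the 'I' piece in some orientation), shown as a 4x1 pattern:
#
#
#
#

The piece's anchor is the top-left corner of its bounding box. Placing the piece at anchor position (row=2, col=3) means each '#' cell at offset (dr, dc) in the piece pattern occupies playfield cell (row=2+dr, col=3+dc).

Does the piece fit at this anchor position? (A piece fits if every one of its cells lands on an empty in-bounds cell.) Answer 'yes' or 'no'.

Check each piece cell at anchor (2, 3):
  offset (0,0) -> (2,3): occupied ('#') -> FAIL
  offset (1,0) -> (3,3): empty -> OK
  offset (2,0) -> (4,3): occupied ('#') -> FAIL
  offset (3,0) -> (5,3): occupied ('#') -> FAIL
All cells valid: no

Answer: no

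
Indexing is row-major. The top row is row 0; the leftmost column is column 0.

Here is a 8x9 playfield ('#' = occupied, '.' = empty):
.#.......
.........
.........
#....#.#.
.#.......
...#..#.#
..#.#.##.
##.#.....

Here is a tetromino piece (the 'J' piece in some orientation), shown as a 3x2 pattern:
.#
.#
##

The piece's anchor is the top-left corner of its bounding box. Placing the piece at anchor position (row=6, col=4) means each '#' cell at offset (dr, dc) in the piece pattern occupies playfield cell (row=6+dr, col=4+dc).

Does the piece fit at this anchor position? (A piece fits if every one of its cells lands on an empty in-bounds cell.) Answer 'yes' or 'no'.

Answer: no

Derivation:
Check each piece cell at anchor (6, 4):
  offset (0,1) -> (6,5): empty -> OK
  offset (1,1) -> (7,5): empty -> OK
  offset (2,0) -> (8,4): out of bounds -> FAIL
  offset (2,1) -> (8,5): out of bounds -> FAIL
All cells valid: no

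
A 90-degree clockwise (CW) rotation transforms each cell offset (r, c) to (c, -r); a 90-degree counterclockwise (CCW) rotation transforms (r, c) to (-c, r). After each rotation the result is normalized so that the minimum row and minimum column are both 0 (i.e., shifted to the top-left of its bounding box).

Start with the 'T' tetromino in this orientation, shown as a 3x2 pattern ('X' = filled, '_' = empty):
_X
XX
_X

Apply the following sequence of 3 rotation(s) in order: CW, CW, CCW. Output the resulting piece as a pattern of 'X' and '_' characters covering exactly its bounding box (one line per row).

Answer: _X_
XXX

Derivation:
Start:
_X
XX
_X
After rotation 1 (CW):
_X_
XXX
After rotation 2 (CW):
X_
XX
X_
After rotation 3 (CCW):
_X_
XXX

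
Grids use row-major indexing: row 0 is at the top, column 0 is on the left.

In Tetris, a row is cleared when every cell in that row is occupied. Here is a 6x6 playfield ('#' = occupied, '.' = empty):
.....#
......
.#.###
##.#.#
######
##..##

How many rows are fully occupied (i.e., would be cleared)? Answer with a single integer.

Check each row:
  row 0: 5 empty cells -> not full
  row 1: 6 empty cells -> not full
  row 2: 2 empty cells -> not full
  row 3: 2 empty cells -> not full
  row 4: 0 empty cells -> FULL (clear)
  row 5: 2 empty cells -> not full
Total rows cleared: 1

Answer: 1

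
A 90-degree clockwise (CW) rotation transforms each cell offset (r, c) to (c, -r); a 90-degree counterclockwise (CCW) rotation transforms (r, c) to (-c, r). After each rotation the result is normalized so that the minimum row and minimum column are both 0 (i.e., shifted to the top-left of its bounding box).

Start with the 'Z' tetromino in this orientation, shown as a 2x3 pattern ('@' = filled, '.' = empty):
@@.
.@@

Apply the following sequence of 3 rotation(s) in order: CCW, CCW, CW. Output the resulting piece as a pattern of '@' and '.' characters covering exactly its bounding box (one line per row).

Answer: .@
@@
@.

Derivation:
Start:
@@.
.@@
After rotation 1 (CCW):
.@
@@
@.
After rotation 2 (CCW):
@@.
.@@
After rotation 3 (CW):
.@
@@
@.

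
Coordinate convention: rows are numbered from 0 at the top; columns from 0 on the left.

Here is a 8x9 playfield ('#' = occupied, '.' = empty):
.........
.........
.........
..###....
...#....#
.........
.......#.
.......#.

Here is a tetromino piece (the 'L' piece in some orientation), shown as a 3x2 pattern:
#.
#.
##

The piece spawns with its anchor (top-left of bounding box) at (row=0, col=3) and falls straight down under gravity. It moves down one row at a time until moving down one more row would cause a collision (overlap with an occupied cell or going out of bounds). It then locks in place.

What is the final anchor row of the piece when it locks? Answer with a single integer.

Spawn at (row=0, col=3). Try each row:
  row 0: fits
  row 1: blocked -> lock at row 0

Answer: 0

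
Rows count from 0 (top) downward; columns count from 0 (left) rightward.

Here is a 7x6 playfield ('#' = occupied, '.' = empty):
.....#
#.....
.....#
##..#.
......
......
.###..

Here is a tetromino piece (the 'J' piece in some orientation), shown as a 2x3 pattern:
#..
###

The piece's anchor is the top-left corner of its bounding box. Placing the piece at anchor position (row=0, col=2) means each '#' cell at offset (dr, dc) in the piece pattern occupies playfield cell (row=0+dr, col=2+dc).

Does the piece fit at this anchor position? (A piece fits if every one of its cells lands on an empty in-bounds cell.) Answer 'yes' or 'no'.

Check each piece cell at anchor (0, 2):
  offset (0,0) -> (0,2): empty -> OK
  offset (1,0) -> (1,2): empty -> OK
  offset (1,1) -> (1,3): empty -> OK
  offset (1,2) -> (1,4): empty -> OK
All cells valid: yes

Answer: yes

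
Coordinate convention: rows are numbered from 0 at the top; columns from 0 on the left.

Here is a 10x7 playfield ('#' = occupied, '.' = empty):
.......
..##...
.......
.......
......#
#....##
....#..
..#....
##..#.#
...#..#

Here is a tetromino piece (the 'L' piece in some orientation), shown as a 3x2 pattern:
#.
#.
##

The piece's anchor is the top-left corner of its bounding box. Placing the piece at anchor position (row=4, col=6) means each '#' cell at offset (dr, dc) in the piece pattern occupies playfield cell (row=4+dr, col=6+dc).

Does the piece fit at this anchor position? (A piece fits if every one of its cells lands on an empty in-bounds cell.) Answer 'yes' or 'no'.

Check each piece cell at anchor (4, 6):
  offset (0,0) -> (4,6): occupied ('#') -> FAIL
  offset (1,0) -> (5,6): occupied ('#') -> FAIL
  offset (2,0) -> (6,6): empty -> OK
  offset (2,1) -> (6,7): out of bounds -> FAIL
All cells valid: no

Answer: no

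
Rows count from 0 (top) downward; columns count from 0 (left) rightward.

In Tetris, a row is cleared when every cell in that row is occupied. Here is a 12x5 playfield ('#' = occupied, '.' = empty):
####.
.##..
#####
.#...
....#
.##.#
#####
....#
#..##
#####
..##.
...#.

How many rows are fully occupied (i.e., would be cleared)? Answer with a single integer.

Check each row:
  row 0: 1 empty cell -> not full
  row 1: 3 empty cells -> not full
  row 2: 0 empty cells -> FULL (clear)
  row 3: 4 empty cells -> not full
  row 4: 4 empty cells -> not full
  row 5: 2 empty cells -> not full
  row 6: 0 empty cells -> FULL (clear)
  row 7: 4 empty cells -> not full
  row 8: 2 empty cells -> not full
  row 9: 0 empty cells -> FULL (clear)
  row 10: 3 empty cells -> not full
  row 11: 4 empty cells -> not full
Total rows cleared: 3

Answer: 3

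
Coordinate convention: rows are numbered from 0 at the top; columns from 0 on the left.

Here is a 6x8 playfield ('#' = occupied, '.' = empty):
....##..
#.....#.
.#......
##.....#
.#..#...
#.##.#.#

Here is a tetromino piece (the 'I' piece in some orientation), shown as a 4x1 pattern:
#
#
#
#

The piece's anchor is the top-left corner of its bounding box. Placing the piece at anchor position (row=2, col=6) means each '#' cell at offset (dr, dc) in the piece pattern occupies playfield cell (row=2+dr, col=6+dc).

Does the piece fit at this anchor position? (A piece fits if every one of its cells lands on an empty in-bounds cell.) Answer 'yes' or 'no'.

Check each piece cell at anchor (2, 6):
  offset (0,0) -> (2,6): empty -> OK
  offset (1,0) -> (3,6): empty -> OK
  offset (2,0) -> (4,6): empty -> OK
  offset (3,0) -> (5,6): empty -> OK
All cells valid: yes

Answer: yes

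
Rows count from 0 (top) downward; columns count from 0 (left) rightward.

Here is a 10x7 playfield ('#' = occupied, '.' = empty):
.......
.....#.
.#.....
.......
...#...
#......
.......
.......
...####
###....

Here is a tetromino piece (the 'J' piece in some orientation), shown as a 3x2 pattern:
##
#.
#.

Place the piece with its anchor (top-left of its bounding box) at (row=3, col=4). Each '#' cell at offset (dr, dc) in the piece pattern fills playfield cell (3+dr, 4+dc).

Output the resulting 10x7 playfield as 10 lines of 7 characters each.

Answer: .......
.....#.
.#.....
....##.
...##..
#...#..
.......
.......
...####
###....

Derivation:
Fill (3+0,4+0) = (3,4)
Fill (3+0,4+1) = (3,5)
Fill (3+1,4+0) = (4,4)
Fill (3+2,4+0) = (5,4)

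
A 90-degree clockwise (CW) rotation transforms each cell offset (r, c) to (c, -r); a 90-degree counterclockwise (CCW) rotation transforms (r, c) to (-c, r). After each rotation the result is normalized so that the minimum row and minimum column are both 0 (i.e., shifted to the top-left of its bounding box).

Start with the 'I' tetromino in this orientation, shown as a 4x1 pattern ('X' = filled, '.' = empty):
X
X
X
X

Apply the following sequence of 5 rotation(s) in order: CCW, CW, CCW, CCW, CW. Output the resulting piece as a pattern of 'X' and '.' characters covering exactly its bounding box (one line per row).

Start:
X
X
X
X
After rotation 1 (CCW):
XXXX
After rotation 2 (CW):
X
X
X
X
After rotation 3 (CCW):
XXXX
After rotation 4 (CCW):
X
X
X
X
After rotation 5 (CW):
XXXX

Answer: XXXX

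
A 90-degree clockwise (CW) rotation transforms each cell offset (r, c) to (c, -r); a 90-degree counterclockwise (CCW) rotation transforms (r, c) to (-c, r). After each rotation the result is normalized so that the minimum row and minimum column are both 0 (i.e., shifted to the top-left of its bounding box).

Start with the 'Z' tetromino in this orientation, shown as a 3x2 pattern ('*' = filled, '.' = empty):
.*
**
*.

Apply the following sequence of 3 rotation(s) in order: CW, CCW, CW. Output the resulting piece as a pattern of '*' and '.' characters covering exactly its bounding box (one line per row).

Start:
.*
**
*.
After rotation 1 (CW):
**.
.**
After rotation 2 (CCW):
.*
**
*.
After rotation 3 (CW):
**.
.**

Answer: **.
.**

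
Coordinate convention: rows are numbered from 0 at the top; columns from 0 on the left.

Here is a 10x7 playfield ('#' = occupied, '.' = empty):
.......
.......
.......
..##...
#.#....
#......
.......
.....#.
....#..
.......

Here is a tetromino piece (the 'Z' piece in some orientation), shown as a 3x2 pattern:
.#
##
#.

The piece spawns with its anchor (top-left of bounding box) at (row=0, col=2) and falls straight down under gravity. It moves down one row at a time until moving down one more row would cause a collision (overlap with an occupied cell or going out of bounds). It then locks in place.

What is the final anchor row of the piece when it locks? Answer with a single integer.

Answer: 0

Derivation:
Spawn at (row=0, col=2). Try each row:
  row 0: fits
  row 1: blocked -> lock at row 0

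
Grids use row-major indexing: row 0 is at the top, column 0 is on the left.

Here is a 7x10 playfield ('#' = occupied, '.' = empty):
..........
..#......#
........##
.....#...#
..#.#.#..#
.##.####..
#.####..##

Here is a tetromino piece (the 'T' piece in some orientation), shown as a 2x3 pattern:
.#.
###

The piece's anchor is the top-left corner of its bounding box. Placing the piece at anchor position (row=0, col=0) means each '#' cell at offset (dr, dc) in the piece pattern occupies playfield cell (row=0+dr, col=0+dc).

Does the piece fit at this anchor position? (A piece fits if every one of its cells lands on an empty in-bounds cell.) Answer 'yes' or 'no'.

Answer: no

Derivation:
Check each piece cell at anchor (0, 0):
  offset (0,1) -> (0,1): empty -> OK
  offset (1,0) -> (1,0): empty -> OK
  offset (1,1) -> (1,1): empty -> OK
  offset (1,2) -> (1,2): occupied ('#') -> FAIL
All cells valid: no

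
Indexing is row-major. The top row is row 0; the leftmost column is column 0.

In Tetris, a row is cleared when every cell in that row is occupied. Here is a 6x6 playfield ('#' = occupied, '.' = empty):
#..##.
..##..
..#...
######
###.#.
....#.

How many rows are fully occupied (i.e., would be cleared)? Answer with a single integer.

Answer: 1

Derivation:
Check each row:
  row 0: 3 empty cells -> not full
  row 1: 4 empty cells -> not full
  row 2: 5 empty cells -> not full
  row 3: 0 empty cells -> FULL (clear)
  row 4: 2 empty cells -> not full
  row 5: 5 empty cells -> not full
Total rows cleared: 1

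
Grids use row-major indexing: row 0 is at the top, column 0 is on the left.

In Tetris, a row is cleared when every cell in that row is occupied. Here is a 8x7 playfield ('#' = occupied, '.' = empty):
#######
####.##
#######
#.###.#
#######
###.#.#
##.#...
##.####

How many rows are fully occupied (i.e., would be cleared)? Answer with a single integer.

Answer: 3

Derivation:
Check each row:
  row 0: 0 empty cells -> FULL (clear)
  row 1: 1 empty cell -> not full
  row 2: 0 empty cells -> FULL (clear)
  row 3: 2 empty cells -> not full
  row 4: 0 empty cells -> FULL (clear)
  row 5: 2 empty cells -> not full
  row 6: 4 empty cells -> not full
  row 7: 1 empty cell -> not full
Total rows cleared: 3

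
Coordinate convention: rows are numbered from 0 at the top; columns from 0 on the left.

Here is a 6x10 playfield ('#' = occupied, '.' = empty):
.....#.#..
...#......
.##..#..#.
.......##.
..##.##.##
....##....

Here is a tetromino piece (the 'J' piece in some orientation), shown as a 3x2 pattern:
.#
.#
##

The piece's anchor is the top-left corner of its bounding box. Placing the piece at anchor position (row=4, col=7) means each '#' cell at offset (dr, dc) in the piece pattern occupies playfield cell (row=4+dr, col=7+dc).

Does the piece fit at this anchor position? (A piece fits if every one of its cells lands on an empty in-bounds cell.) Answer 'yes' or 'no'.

Answer: no

Derivation:
Check each piece cell at anchor (4, 7):
  offset (0,1) -> (4,8): occupied ('#') -> FAIL
  offset (1,1) -> (5,8): empty -> OK
  offset (2,0) -> (6,7): out of bounds -> FAIL
  offset (2,1) -> (6,8): out of bounds -> FAIL
All cells valid: no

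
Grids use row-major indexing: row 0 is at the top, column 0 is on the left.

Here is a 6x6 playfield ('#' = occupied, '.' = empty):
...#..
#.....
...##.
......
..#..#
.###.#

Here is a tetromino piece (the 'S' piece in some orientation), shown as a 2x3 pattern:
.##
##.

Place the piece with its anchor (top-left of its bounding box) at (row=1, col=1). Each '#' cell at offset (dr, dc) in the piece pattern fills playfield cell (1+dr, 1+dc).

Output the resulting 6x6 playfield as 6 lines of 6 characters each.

Answer: ...#..
#.##..
.####.
......
..#..#
.###.#

Derivation:
Fill (1+0,1+1) = (1,2)
Fill (1+0,1+2) = (1,3)
Fill (1+1,1+0) = (2,1)
Fill (1+1,1+1) = (2,2)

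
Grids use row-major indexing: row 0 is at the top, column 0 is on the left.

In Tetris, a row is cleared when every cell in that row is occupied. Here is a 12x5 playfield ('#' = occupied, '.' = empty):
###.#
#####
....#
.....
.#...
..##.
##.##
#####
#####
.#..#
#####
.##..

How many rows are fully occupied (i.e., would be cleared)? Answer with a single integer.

Check each row:
  row 0: 1 empty cell -> not full
  row 1: 0 empty cells -> FULL (clear)
  row 2: 4 empty cells -> not full
  row 3: 5 empty cells -> not full
  row 4: 4 empty cells -> not full
  row 5: 3 empty cells -> not full
  row 6: 1 empty cell -> not full
  row 7: 0 empty cells -> FULL (clear)
  row 8: 0 empty cells -> FULL (clear)
  row 9: 3 empty cells -> not full
  row 10: 0 empty cells -> FULL (clear)
  row 11: 3 empty cells -> not full
Total rows cleared: 4

Answer: 4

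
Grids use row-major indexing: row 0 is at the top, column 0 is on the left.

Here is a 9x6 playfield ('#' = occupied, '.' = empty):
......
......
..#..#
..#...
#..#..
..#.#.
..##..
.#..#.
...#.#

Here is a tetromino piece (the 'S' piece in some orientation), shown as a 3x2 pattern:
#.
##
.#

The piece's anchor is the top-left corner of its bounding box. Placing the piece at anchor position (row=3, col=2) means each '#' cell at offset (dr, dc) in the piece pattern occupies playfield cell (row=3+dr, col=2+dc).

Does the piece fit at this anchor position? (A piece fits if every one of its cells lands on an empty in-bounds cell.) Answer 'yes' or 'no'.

Answer: no

Derivation:
Check each piece cell at anchor (3, 2):
  offset (0,0) -> (3,2): occupied ('#') -> FAIL
  offset (1,0) -> (4,2): empty -> OK
  offset (1,1) -> (4,3): occupied ('#') -> FAIL
  offset (2,1) -> (5,3): empty -> OK
All cells valid: no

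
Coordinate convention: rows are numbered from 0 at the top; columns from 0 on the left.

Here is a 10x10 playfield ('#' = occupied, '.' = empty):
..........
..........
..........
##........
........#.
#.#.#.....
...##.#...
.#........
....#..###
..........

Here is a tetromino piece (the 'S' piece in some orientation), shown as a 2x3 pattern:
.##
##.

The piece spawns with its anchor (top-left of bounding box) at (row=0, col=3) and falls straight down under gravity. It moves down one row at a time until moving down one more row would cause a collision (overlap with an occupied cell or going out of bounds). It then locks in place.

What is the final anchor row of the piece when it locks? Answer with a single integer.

Spawn at (row=0, col=3). Try each row:
  row 0: fits
  row 1: fits
  row 2: fits
  row 3: fits
  row 4: blocked -> lock at row 3

Answer: 3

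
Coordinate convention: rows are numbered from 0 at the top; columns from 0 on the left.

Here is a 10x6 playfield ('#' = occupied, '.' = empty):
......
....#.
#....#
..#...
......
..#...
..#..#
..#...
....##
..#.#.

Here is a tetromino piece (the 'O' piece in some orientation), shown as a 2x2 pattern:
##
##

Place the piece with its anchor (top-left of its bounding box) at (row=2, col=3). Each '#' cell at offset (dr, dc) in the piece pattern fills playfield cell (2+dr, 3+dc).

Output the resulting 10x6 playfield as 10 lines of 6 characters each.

Fill (2+0,3+0) = (2,3)
Fill (2+0,3+1) = (2,4)
Fill (2+1,3+0) = (3,3)
Fill (2+1,3+1) = (3,4)

Answer: ......
....#.
#..###
..###.
......
..#...
..#..#
..#...
....##
..#.#.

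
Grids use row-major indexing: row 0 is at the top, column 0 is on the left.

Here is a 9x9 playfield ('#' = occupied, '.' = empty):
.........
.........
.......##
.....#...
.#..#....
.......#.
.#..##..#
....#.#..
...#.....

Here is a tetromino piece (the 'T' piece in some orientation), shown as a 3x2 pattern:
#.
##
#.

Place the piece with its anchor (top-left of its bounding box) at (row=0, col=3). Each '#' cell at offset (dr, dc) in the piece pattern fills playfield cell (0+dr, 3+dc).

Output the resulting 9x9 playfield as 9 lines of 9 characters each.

Answer: ...#.....
...##....
...#...##
.....#...
.#..#....
.......#.
.#..##..#
....#.#..
...#.....

Derivation:
Fill (0+0,3+0) = (0,3)
Fill (0+1,3+0) = (1,3)
Fill (0+1,3+1) = (1,4)
Fill (0+2,3+0) = (2,3)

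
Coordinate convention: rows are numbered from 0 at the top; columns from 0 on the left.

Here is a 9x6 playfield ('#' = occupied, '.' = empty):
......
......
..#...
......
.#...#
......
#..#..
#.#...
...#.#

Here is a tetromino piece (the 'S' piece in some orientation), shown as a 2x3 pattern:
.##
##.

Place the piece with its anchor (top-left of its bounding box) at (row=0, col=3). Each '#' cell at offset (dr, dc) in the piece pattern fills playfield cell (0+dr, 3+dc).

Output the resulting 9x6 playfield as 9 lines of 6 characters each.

Answer: ....##
...##.
..#...
......
.#...#
......
#..#..
#.#...
...#.#

Derivation:
Fill (0+0,3+1) = (0,4)
Fill (0+0,3+2) = (0,5)
Fill (0+1,3+0) = (1,3)
Fill (0+1,3+1) = (1,4)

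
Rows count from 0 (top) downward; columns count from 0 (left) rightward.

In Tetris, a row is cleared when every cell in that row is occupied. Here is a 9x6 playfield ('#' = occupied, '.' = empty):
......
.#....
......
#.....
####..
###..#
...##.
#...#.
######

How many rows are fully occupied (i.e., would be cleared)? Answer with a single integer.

Answer: 1

Derivation:
Check each row:
  row 0: 6 empty cells -> not full
  row 1: 5 empty cells -> not full
  row 2: 6 empty cells -> not full
  row 3: 5 empty cells -> not full
  row 4: 2 empty cells -> not full
  row 5: 2 empty cells -> not full
  row 6: 4 empty cells -> not full
  row 7: 4 empty cells -> not full
  row 8: 0 empty cells -> FULL (clear)
Total rows cleared: 1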